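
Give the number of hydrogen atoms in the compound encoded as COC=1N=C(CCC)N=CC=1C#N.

11

Hydrogens are implicit in SMILES; fill each atom to its normal valence:
  3 × C (aromatic): no H
  2 × C: 3 H each → 6
  2 × C: 2 H each → 4
  2 × N (aromatic): no H
  1 × C (aromatic): 1 H
  1 × C: no H
  1 × N: no H
  1 × O: no H
  Total hydrogens = 11.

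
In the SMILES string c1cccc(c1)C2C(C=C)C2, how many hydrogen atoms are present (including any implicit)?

12

Hydrogens are implicit in SMILES; fill each atom to its normal valence:
  5 × C (aromatic): 1 H each → 5
  3 × C: 1 H each → 3
  2 × C: 2 H each → 4
  1 × C (aromatic): no H
  Total hydrogens = 12.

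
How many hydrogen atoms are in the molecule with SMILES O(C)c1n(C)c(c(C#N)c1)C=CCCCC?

Hydrogens are implicit in SMILES; fill each atom to its normal valence:
  3 × C: 3 H each → 9
  3 × C: 2 H each → 6
  3 × C (aromatic): no H
  2 × C: 1 H each → 2
  1 × C (aromatic): 1 H
  1 × C: no H
  1 × N (aromatic): no H
  1 × N: no H
  1 × O: no H
  Total hydrogens = 18.

18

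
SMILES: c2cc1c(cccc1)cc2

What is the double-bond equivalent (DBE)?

Molecular formula from the SMILES: C10H8.
DoU = (2C + 2 + N − H − X)/2 = (2·10 + 2 + 0 − 8 − 0)/2 = 14/2 = 7.
(Structurally: 2 ring(s) + 5 π bond(s) = 7.)

7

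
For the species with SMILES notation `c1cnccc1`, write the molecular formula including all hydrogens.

C5H5N

Heavy atoms from the SMILES: 5 C, 1 N.
Implicit hydrogens by atom environment:
  5 × C (aromatic): 1 H each → 5
  1 × N (aromatic): no H
  Total hydrogens = 5.
Molecular formula: C5H5N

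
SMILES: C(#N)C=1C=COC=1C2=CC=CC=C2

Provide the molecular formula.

C11H7NO

Heavy atoms from the SMILES: 11 C, 1 N, 1 O.
Implicit hydrogens by atom environment:
  7 × C (aromatic): 1 H each → 7
  3 × C (aromatic): no H
  1 × C: no H
  1 × N: no H
  1 × O (aromatic): no H
  Total hydrogens = 7.
Molecular formula: C11H7NO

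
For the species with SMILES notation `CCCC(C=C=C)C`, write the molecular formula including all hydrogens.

Heavy atoms from the SMILES: 8 C.
Implicit hydrogens by atom environment:
  3 × C: 2 H each → 6
  2 × C: 3 H each → 6
  2 × C: 1 H each → 2
  1 × C: no H
  Total hydrogens = 14.
Molecular formula: C8H14

C8H14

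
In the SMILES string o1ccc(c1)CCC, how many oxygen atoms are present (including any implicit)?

1

The symbol for oxygen appears 1 time in the SMILES.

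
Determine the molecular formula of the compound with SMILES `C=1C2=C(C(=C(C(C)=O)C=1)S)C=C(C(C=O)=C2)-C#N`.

Heavy atoms from the SMILES: 14 C, 1 N, 2 O, 1 S.
Implicit hydrogens by atom environment:
  6 × C (aromatic): no H
  4 × C (aromatic): 1 H each → 4
  2 × C: no H
  2 × O: no H
  1 × C: 3 H
  1 × C: 1 H
  1 × N: no H
  1 × S: 1 H
  Total hydrogens = 9.
Molecular formula: C14H9NO2S

C14H9NO2S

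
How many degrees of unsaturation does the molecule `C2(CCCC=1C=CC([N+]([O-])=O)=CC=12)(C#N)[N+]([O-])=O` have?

9

Molecular formula from the SMILES: C11H9N3O4.
DoU = (2C + 2 + N − H − X)/2 = (2·11 + 2 + 3 − 9 − 0)/2 = 18/2 = 9.
(Structurally: 2 ring(s) + 7 π bond(s) = 9.)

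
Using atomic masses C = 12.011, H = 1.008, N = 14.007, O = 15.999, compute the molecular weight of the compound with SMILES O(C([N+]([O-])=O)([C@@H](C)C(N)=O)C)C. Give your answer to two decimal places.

Molecular formula: C6H12N2O4.
M = 6×12.011 + 12×1.008 + 2×14.007 + 4×15.999 = 176.17 g/mol.

176.17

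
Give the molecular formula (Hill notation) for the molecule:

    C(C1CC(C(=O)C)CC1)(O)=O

C8H12O3

Heavy atoms from the SMILES: 8 C, 3 O.
Implicit hydrogens by atom environment:
  3 × C: 2 H each → 6
  2 × C: 1 H each → 2
  2 × C: no H
  2 × O: no H
  1 × C: 3 H
  1 × O: 1 H
  Total hydrogens = 12.
Molecular formula: C8H12O3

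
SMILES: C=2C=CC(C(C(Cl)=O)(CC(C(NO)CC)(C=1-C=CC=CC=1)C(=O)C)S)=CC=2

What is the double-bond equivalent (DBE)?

10

Molecular formula from the SMILES: C21H24ClNO3S.
DoU = (2C + 2 + N − H − X)/2 = (2·21 + 2 + 1 − 24 − 1)/2 = 20/2 = 10.
(Structurally: 2 ring(s) + 8 π bond(s) = 10.)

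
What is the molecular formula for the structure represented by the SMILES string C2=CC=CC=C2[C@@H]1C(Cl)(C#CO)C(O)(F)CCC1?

Heavy atoms from the SMILES: 14 C, 1 Cl, 1 F, 2 O.
Implicit hydrogens by atom environment:
  5 × C (aromatic): 1 H each → 5
  4 × C: no H
  3 × C: 2 H each → 6
  2 × O: 1 H each → 2
  1 × C: 1 H
  1 × C (aromatic): no H
  1 × Cl: no H
  1 × F: no H
  Total hydrogens = 14.
Molecular formula: C14H14ClFO2

C14H14ClFO2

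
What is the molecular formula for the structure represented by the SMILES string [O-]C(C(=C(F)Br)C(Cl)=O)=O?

C4BrClFO3-

Heavy atoms from the SMILES: 1 Br, 4 C, 1 Cl, 1 F, 3 O.
Implicit hydrogens by atom environment:
  4 × C: no H
  2 × O: no H
  1 × Br: no H
  1 × Cl: no H
  1 × F: no H
  1 × O (charge -1): no H
  Total hydrogens = 0.
Net charge -1.
Molecular formula: C4BrClFO3-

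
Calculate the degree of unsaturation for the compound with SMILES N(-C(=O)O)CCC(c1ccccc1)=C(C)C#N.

Molecular formula from the SMILES: C13H14N2O2.
DoU = (2C + 2 + N − H − X)/2 = (2·13 + 2 + 2 − 14 − 0)/2 = 16/2 = 8.
(Structurally: 1 ring(s) + 7 π bond(s) = 8.)

8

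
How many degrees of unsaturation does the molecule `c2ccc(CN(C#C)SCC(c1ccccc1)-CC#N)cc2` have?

12

Molecular formula from the SMILES: C19H18N2S.
DoU = (2C + 2 + N − H − X)/2 = (2·19 + 2 + 2 − 18 − 0)/2 = 24/2 = 12.
(Structurally: 2 ring(s) + 10 π bond(s) = 12.)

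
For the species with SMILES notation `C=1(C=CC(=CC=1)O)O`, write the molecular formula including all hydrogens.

C6H6O2

Heavy atoms from the SMILES: 6 C, 2 O.
Implicit hydrogens by atom environment:
  4 × C (aromatic): 1 H each → 4
  2 × C (aromatic): no H
  2 × O: 1 H each → 2
  Total hydrogens = 6.
Molecular formula: C6H6O2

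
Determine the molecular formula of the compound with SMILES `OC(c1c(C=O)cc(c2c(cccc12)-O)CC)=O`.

C14H12O4

Heavy atoms from the SMILES: 14 C, 4 O.
Implicit hydrogens by atom environment:
  6 × C (aromatic): no H
  4 × C (aromatic): 1 H each → 4
  2 × O: 1 H each → 2
  2 × O: no H
  1 × C: 3 H
  1 × C: 2 H
  1 × C: 1 H
  1 × C: no H
  Total hydrogens = 12.
Molecular formula: C14H12O4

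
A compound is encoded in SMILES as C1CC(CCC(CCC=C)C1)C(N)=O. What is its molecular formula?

Heavy atoms from the SMILES: 12 C, 1 N, 1 O.
Implicit hydrogens by atom environment:
  8 × C: 2 H each → 16
  3 × C: 1 H each → 3
  1 × C: no H
  1 × N: 2 H
  1 × O: no H
  Total hydrogens = 21.
Molecular formula: C12H21NO

C12H21NO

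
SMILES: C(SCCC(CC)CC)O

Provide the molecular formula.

C8H18OS

Heavy atoms from the SMILES: 8 C, 1 O, 1 S.
Implicit hydrogens by atom environment:
  5 × C: 2 H each → 10
  2 × C: 3 H each → 6
  1 × C: 1 H
  1 × O: 1 H
  1 × S: no H
  Total hydrogens = 18.
Molecular formula: C8H18OS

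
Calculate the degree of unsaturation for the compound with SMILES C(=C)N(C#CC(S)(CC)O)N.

3

Molecular formula from the SMILES: C7H12N2OS.
DoU = (2C + 2 + N − H − X)/2 = (2·7 + 2 + 2 − 12 − 0)/2 = 6/2 = 3.
(Structurally: 0 ring(s) + 3 π bond(s) = 3.)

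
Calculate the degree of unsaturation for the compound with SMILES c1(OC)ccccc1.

Molecular formula from the SMILES: C7H8O.
DoU = (2C + 2 + N − H − X)/2 = (2·7 + 2 + 0 − 8 − 0)/2 = 8/2 = 4.
(Structurally: 1 ring(s) + 3 π bond(s) = 4.)

4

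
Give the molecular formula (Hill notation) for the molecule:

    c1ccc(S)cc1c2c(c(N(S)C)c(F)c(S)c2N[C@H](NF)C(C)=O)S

C16H17F2N3OS4

Heavy atoms from the SMILES: 16 C, 2 F, 3 N, 1 O, 4 S.
Implicit hydrogens by atom environment:
  8 × C (aromatic): no H
  4 × C (aromatic): 1 H each → 4
  4 × S: 1 H each → 4
  2 × C: 3 H each → 6
  2 × F: no H
  2 × N: 1 H each → 2
  1 × C: 1 H
  1 × C: no H
  1 × N: no H
  1 × O: no H
  Total hydrogens = 17.
Molecular formula: C16H17F2N3OS4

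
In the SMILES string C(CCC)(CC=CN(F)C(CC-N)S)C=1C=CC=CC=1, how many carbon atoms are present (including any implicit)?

The symbol for carbon appears 16 times in the SMILES.

16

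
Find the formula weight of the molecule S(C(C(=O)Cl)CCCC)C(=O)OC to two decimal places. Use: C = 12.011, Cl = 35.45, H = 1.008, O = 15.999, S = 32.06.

224.70

Molecular formula: C8H13ClO3S.
M = 8×12.011 + 1×35.45 + 13×1.008 + 3×15.999 + 1×32.06 = 224.70 g/mol.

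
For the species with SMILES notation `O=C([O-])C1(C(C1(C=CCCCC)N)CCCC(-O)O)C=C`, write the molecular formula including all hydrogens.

Heavy atoms from the SMILES: 16 C, 1 N, 4 O.
Implicit hydrogens by atom environment:
  7 × C: 2 H each → 14
  5 × C: 1 H each → 5
  3 × C: no H
  2 × O: 1 H each → 2
  1 × C: 3 H
  1 × N: 2 H
  1 × O: no H
  1 × O (charge -1): no H
  Total hydrogens = 26.
Net charge -1.
Molecular formula: C16H26NO4-

C16H26NO4-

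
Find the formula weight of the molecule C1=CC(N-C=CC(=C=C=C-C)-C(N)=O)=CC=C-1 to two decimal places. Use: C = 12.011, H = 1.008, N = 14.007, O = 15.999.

Molecular formula: C14H14N2O.
M = 14×12.011 + 14×1.008 + 2×14.007 + 1×15.999 = 226.28 g/mol.

226.28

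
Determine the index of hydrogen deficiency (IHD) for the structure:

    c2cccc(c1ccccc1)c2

Molecular formula from the SMILES: C12H10.
DoU = (2C + 2 + N − H − X)/2 = (2·12 + 2 + 0 − 10 − 0)/2 = 16/2 = 8.
(Structurally: 2 ring(s) + 6 π bond(s) = 8.)

8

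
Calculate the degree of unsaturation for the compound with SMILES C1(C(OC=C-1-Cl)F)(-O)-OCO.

Molecular formula from the SMILES: C5H6ClFO4.
DoU = (2C + 2 + N − H − X)/2 = (2·5 + 2 + 0 − 6 − 2)/2 = 4/2 = 2.
(Structurally: 1 ring(s) + 1 π bond(s) = 2.)

2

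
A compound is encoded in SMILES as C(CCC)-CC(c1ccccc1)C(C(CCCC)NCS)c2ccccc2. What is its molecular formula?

Heavy atoms from the SMILES: 25 C, 1 N, 1 S.
Implicit hydrogens by atom environment:
  10 × C (aromatic): 1 H each → 10
  8 × C: 2 H each → 16
  3 × C: 1 H each → 3
  2 × C: 3 H each → 6
  2 × C (aromatic): no H
  1 × N: 1 H
  1 × S: 1 H
  Total hydrogens = 37.
Molecular formula: C25H37NS

C25H37NS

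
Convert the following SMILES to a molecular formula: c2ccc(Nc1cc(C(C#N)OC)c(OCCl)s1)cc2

Heavy atoms from the SMILES: 14 C, 1 Cl, 2 N, 2 O, 1 S.
Implicit hydrogens by atom environment:
  6 × C (aromatic): 1 H each → 6
  4 × C (aromatic): no H
  2 × O: no H
  1 × C: 3 H
  1 × C: 2 H
  1 × C: 1 H
  1 × C: no H
  1 × Cl: no H
  1 × N: 1 H
  1 × N: no H
  1 × S (aromatic): no H
  Total hydrogens = 13.
Molecular formula: C14H13ClN2O2S

C14H13ClN2O2S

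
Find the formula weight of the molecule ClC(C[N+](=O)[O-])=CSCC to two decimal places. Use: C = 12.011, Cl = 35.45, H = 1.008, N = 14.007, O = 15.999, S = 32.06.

181.63

Molecular formula: C5H8ClNO2S.
M = 5×12.011 + 1×35.45 + 8×1.008 + 1×14.007 + 2×15.999 + 1×32.06 = 181.63 g/mol.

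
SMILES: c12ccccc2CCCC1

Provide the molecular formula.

C10H12

Heavy atoms from the SMILES: 10 C.
Implicit hydrogens by atom environment:
  4 × C: 2 H each → 8
  4 × C (aromatic): 1 H each → 4
  2 × C (aromatic): no H
  Total hydrogens = 12.
Molecular formula: C10H12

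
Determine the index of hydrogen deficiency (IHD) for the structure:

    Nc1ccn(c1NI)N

Molecular formula from the SMILES: C4H7IN4.
DoU = (2C + 2 + N − H − X)/2 = (2·4 + 2 + 4 − 7 − 1)/2 = 6/2 = 3.
(Structurally: 1 ring(s) + 2 π bond(s) = 3.)

3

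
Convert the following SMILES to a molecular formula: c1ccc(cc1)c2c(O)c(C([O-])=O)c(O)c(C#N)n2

C13H7N2O4-

Heavy atoms from the SMILES: 13 C, 2 N, 4 O.
Implicit hydrogens by atom environment:
  6 × C (aromatic): no H
  5 × C (aromatic): 1 H each → 5
  2 × C: no H
  2 × O: 1 H each → 2
  1 × N (aromatic): no H
  1 × N: no H
  1 × O: no H
  1 × O (charge -1): no H
  Total hydrogens = 7.
Net charge -1.
Molecular formula: C13H7N2O4-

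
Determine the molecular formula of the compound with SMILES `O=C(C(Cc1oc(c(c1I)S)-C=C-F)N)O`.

C9H9FINO3S

Heavy atoms from the SMILES: 9 C, 1 F, 1 I, 1 N, 3 O, 1 S.
Implicit hydrogens by atom environment:
  4 × C (aromatic): no H
  3 × C: 1 H each → 3
  1 × C: 2 H
  1 × C: no H
  1 × F: no H
  1 × I: no H
  1 × N: 2 H
  1 × O: 1 H
  1 × O (aromatic): no H
  1 × O: no H
  1 × S: 1 H
  Total hydrogens = 9.
Molecular formula: C9H9FINO3S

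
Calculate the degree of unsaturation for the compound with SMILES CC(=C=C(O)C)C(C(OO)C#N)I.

4

Molecular formula from the SMILES: C8H10INO3.
DoU = (2C + 2 + N − H − X)/2 = (2·8 + 2 + 1 − 10 − 1)/2 = 8/2 = 4.
(Structurally: 0 ring(s) + 4 π bond(s) = 4.)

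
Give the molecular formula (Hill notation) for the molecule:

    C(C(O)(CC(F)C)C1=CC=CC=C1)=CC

C13H17FO

Heavy atoms from the SMILES: 13 C, 1 F, 1 O.
Implicit hydrogens by atom environment:
  5 × C (aromatic): 1 H each → 5
  3 × C: 1 H each → 3
  2 × C: 3 H each → 6
  1 × C: 2 H
  1 × C: no H
  1 × C (aromatic): no H
  1 × F: no H
  1 × O: 1 H
  Total hydrogens = 17.
Molecular formula: C13H17FO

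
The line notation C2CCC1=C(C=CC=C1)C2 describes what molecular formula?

Heavy atoms from the SMILES: 10 C.
Implicit hydrogens by atom environment:
  4 × C: 2 H each → 8
  4 × C (aromatic): 1 H each → 4
  2 × C (aromatic): no H
  Total hydrogens = 12.
Molecular formula: C10H12

C10H12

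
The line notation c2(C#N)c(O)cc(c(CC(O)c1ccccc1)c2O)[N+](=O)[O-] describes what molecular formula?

Heavy atoms from the SMILES: 15 C, 2 N, 5 O.
Implicit hydrogens by atom environment:
  6 × C (aromatic): 1 H each → 6
  6 × C (aromatic): no H
  3 × O: 1 H each → 3
  1 × C: 2 H
  1 × C: 1 H
  1 × C: no H
  1 × N: no H
  1 × N (charge +1): no H
  1 × O: no H
  1 × O (charge -1): no H
  Total hydrogens = 12.
Molecular formula: C15H12N2O5

C15H12N2O5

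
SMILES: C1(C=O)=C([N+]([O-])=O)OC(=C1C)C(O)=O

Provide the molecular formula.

Heavy atoms from the SMILES: 7 C, 1 N, 6 O.
Implicit hydrogens by atom environment:
  4 × C (aromatic): no H
  3 × O: no H
  1 × C: 3 H
  1 × C: 1 H
  1 × C: no H
  1 × N (charge +1): no H
  1 × O: 1 H
  1 × O (aromatic): no H
  1 × O (charge -1): no H
  Total hydrogens = 5.
Molecular formula: C7H5NO6

C7H5NO6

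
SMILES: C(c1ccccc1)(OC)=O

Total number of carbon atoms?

The symbol for carbon appears 8 times in the SMILES. Lowercase c denotes aromatic carbon and counts toward C.

8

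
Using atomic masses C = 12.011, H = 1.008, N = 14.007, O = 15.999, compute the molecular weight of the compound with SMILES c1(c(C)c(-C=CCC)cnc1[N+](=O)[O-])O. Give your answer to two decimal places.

208.22

Molecular formula: C10H12N2O3.
M = 10×12.011 + 12×1.008 + 2×14.007 + 3×15.999 = 208.22 g/mol.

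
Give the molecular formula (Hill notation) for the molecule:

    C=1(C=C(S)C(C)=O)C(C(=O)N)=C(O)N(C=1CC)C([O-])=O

Heavy atoms from the SMILES: 12 C, 2 N, 5 O, 1 S.
Implicit hydrogens by atom environment:
  4 × C (aromatic): no H
  4 × C: no H
  3 × O: no H
  2 × C: 3 H each → 6
  1 × C: 2 H
  1 × C: 1 H
  1 × N: 2 H
  1 × N (aromatic): no H
  1 × O: 1 H
  1 × O (charge -1): no H
  1 × S: 1 H
  Total hydrogens = 13.
Net charge -1.
Molecular formula: C12H13N2O5S-

C12H13N2O5S-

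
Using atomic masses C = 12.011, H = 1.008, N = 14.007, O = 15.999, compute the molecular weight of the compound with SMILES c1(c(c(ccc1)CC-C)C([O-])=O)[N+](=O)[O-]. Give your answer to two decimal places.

Molecular formula: C10H10NO4-.
M = 10×12.011 + 10×1.008 + 1×14.007 + 4×15.999 = 208.19 g/mol.

208.19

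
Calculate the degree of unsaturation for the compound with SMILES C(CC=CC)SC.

Molecular formula from the SMILES: C6H12S.
DoU = (2C + 2 + N − H − X)/2 = (2·6 + 2 + 0 − 12 − 0)/2 = 2/2 = 1.
(Structurally: 0 ring(s) + 1 π bond(s) = 1.)

1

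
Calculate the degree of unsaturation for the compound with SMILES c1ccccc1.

4

Molecular formula from the SMILES: C6H6.
DoU = (2C + 2 + N − H − X)/2 = (2·6 + 2 + 0 − 6 − 0)/2 = 8/2 = 4.
(Structurally: 1 ring(s) + 3 π bond(s) = 4.)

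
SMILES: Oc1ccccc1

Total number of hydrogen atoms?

6

Hydrogens are implicit in SMILES; fill each atom to its normal valence:
  5 × C (aromatic): 1 H each → 5
  1 × C (aromatic): no H
  1 × O: 1 H
  Total hydrogens = 6.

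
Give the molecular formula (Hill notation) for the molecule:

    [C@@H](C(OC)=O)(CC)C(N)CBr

C7H14BrNO2

Heavy atoms from the SMILES: 1 Br, 7 C, 1 N, 2 O.
Implicit hydrogens by atom environment:
  2 × C: 3 H each → 6
  2 × C: 2 H each → 4
  2 × C: 1 H each → 2
  2 × O: no H
  1 × Br: no H
  1 × C: no H
  1 × N: 2 H
  Total hydrogens = 14.
Molecular formula: C7H14BrNO2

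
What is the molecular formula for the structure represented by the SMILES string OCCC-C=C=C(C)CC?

Heavy atoms from the SMILES: 9 C, 1 O.
Implicit hydrogens by atom environment:
  4 × C: 2 H each → 8
  2 × C: 3 H each → 6
  2 × C: no H
  1 × C: 1 H
  1 × O: 1 H
  Total hydrogens = 16.
Molecular formula: C9H16O

C9H16O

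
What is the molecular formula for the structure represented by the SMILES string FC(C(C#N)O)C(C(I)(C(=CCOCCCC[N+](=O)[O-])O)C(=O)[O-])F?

C13H16F2IN2O7-

Heavy atoms from the SMILES: 13 C, 2 F, 1 I, 2 N, 7 O.
Implicit hydrogens by atom environment:
  5 × C: 2 H each → 10
  4 × C: 1 H each → 4
  4 × C: no H
  3 × O: no H
  2 × F: no H
  2 × O: 1 H each → 2
  2 × O (charge -1): no H
  1 × I: no H
  1 × N (charge +1): no H
  1 × N: no H
  Total hydrogens = 16.
Net charge -1.
Molecular formula: C13H16F2IN2O7-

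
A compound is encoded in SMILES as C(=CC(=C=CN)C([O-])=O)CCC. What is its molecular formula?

C9H12NO2-

Heavy atoms from the SMILES: 9 C, 1 N, 2 O.
Implicit hydrogens by atom environment:
  3 × C: 1 H each → 3
  3 × C: no H
  2 × C: 2 H each → 4
  1 × C: 3 H
  1 × N: 2 H
  1 × O: no H
  1 × O (charge -1): no H
  Total hydrogens = 12.
Net charge -1.
Molecular formula: C9H12NO2-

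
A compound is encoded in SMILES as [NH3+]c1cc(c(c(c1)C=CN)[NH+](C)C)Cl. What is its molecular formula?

Heavy atoms from the SMILES: 10 C, 1 Cl, 3 N.
Implicit hydrogens by atom environment:
  4 × C (aromatic): no H
  2 × C: 3 H each → 6
  2 × C (aromatic): 1 H each → 2
  2 × C: 1 H each → 2
  1 × Cl: no H
  1 × N (charge +1): 3 H
  1 × N: 2 H
  1 × N (charge +1): 1 H
  Total hydrogens = 16.
Net charge +2.
Molecular formula: [C10H16ClN3]2+

[C10H16ClN3]2+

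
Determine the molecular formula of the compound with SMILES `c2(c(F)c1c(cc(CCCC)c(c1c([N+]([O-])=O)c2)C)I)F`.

Heavy atoms from the SMILES: 15 C, 2 F, 1 I, 1 N, 2 O.
Implicit hydrogens by atom environment:
  8 × C (aromatic): no H
  3 × C: 2 H each → 6
  2 × C: 3 H each → 6
  2 × C (aromatic): 1 H each → 2
  2 × F: no H
  1 × I: no H
  1 × N (charge +1): no H
  1 × O: no H
  1 × O (charge -1): no H
  Total hydrogens = 14.
Molecular formula: C15H14F2INO2

C15H14F2INO2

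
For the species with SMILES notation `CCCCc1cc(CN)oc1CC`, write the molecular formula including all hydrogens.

Heavy atoms from the SMILES: 11 C, 1 N, 1 O.
Implicit hydrogens by atom environment:
  5 × C: 2 H each → 10
  3 × C (aromatic): no H
  2 × C: 3 H each → 6
  1 × C (aromatic): 1 H
  1 × N: 2 H
  1 × O (aromatic): no H
  Total hydrogens = 19.
Molecular formula: C11H19NO

C11H19NO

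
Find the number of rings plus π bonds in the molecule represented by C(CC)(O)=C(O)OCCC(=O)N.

2

Molecular formula from the SMILES: C7H13NO4.
DoU = (2C + 2 + N − H − X)/2 = (2·7 + 2 + 1 − 13 − 0)/2 = 4/2 = 2.
(Structurally: 0 ring(s) + 2 π bond(s) = 2.)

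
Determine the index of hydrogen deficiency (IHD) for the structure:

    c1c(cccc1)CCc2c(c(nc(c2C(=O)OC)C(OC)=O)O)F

10

Molecular formula from the SMILES: C17H16FNO5.
DoU = (2C + 2 + N − H − X)/2 = (2·17 + 2 + 1 − 16 − 1)/2 = 20/2 = 10.
(Structurally: 2 ring(s) + 8 π bond(s) = 10.)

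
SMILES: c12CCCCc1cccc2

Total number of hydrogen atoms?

12

Hydrogens are implicit in SMILES; fill each atom to its normal valence:
  4 × C: 2 H each → 8
  4 × C (aromatic): 1 H each → 4
  2 × C (aromatic): no H
  Total hydrogens = 12.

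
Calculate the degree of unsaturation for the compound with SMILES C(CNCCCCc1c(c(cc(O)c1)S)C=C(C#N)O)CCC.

Molecular formula from the SMILES: C18H26N2O2S.
DoU = (2C + 2 + N − H − X)/2 = (2·18 + 2 + 2 − 26 − 0)/2 = 14/2 = 7.
(Structurally: 1 ring(s) + 6 π bond(s) = 7.)

7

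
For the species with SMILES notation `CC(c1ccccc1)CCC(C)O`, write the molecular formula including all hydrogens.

Heavy atoms from the SMILES: 12 C, 1 O.
Implicit hydrogens by atom environment:
  5 × C (aromatic): 1 H each → 5
  2 × C: 3 H each → 6
  2 × C: 2 H each → 4
  2 × C: 1 H each → 2
  1 × C (aromatic): no H
  1 × O: 1 H
  Total hydrogens = 18.
Molecular formula: C12H18O

C12H18O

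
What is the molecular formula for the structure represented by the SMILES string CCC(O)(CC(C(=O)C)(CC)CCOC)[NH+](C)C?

Heavy atoms from the SMILES: 14 C, 1 N, 3 O.
Implicit hydrogens by atom environment:
  6 × C: 3 H each → 18
  5 × C: 2 H each → 10
  3 × C: no H
  2 × O: no H
  1 × N (charge +1): 1 H
  1 × O: 1 H
  Total hydrogens = 30.
Net charge +1.
Molecular formula: C14H30NO3+

C14H30NO3+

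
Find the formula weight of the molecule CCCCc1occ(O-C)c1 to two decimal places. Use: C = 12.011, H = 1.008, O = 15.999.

154.21

Molecular formula: C9H14O2.
M = 9×12.011 + 14×1.008 + 2×15.999 = 154.21 g/mol.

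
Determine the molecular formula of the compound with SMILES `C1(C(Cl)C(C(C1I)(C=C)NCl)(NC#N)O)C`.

C9H12Cl2IN3O

Heavy atoms from the SMILES: 9 C, 2 Cl, 1 I, 3 N, 1 O.
Implicit hydrogens by atom environment:
  4 × C: 1 H each → 4
  3 × C: no H
  2 × Cl: no H
  2 × N: 1 H each → 2
  1 × C: 3 H
  1 × C: 2 H
  1 × I: no H
  1 × N: no H
  1 × O: 1 H
  Total hydrogens = 12.
Molecular formula: C9H12Cl2IN3O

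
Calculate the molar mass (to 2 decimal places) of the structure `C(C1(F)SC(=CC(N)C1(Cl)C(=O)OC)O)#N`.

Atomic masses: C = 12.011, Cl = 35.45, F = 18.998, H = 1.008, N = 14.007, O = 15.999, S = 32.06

Molecular formula: C8H8ClFN2O3S.
M = 8×12.011 + 1×35.45 + 1×18.998 + 8×1.008 + 2×14.007 + 3×15.999 + 1×32.06 = 266.67 g/mol.

266.67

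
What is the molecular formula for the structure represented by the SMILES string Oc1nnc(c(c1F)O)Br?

Heavy atoms from the SMILES: 1 Br, 4 C, 1 F, 2 N, 2 O.
Implicit hydrogens by atom environment:
  4 × C (aromatic): no H
  2 × N (aromatic): no H
  2 × O: 1 H each → 2
  1 × Br: no H
  1 × F: no H
  Total hydrogens = 2.
Molecular formula: C4H2BrFN2O2

C4H2BrFN2O2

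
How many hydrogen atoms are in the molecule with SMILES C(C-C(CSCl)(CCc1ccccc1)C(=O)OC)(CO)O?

21

Hydrogens are implicit in SMILES; fill each atom to its normal valence:
  5 × C: 2 H each → 10
  5 × C (aromatic): 1 H each → 5
  2 × C: no H
  2 × O: 1 H each → 2
  2 × O: no H
  1 × C: 3 H
  1 × C: 1 H
  1 × C (aromatic): no H
  1 × Cl: no H
  1 × S: no H
  Total hydrogens = 21.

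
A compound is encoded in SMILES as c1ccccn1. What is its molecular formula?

C5H5N

Heavy atoms from the SMILES: 5 C, 1 N.
Implicit hydrogens by atom environment:
  5 × C (aromatic): 1 H each → 5
  1 × N (aromatic): no H
  Total hydrogens = 5.
Molecular formula: C5H5N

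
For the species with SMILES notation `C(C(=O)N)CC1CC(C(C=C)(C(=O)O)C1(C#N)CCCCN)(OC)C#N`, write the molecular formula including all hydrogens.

C18H26N4O4

Heavy atoms from the SMILES: 18 C, 4 N, 4 O.
Implicit hydrogens by atom environment:
  8 × C: 2 H each → 16
  7 × C: no H
  3 × O: no H
  2 × C: 1 H each → 2
  2 × N: 2 H each → 4
  2 × N: no H
  1 × C: 3 H
  1 × O: 1 H
  Total hydrogens = 26.
Molecular formula: C18H26N4O4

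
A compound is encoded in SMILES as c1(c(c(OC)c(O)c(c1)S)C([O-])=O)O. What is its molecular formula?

C8H7O5S-

Heavy atoms from the SMILES: 8 C, 5 O, 1 S.
Implicit hydrogens by atom environment:
  5 × C (aromatic): no H
  2 × O: 1 H each → 2
  2 × O: no H
  1 × C: 3 H
  1 × C (aromatic): 1 H
  1 × C: no H
  1 × O (charge -1): no H
  1 × S: 1 H
  Total hydrogens = 7.
Net charge -1.
Molecular formula: C8H7O5S-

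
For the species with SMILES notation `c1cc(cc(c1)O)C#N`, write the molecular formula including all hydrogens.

Heavy atoms from the SMILES: 7 C, 1 N, 1 O.
Implicit hydrogens by atom environment:
  4 × C (aromatic): 1 H each → 4
  2 × C (aromatic): no H
  1 × C: no H
  1 × N: no H
  1 × O: 1 H
  Total hydrogens = 5.
Molecular formula: C7H5NO

C7H5NO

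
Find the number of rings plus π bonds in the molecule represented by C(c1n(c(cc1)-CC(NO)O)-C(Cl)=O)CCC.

Molecular formula from the SMILES: C11H17ClN2O3.
DoU = (2C + 2 + N − H − X)/2 = (2·11 + 2 + 2 − 17 − 1)/2 = 8/2 = 4.
(Structurally: 1 ring(s) + 3 π bond(s) = 4.)

4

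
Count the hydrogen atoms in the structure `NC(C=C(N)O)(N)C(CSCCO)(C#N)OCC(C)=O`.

20

Hydrogens are implicit in SMILES; fill each atom to its normal valence:
  5 × C: no H
  4 × C: 2 H each → 8
  3 × N: 2 H each → 6
  2 × O: 1 H each → 2
  2 × O: no H
  1 × C: 3 H
  1 × C: 1 H
  1 × N: no H
  1 × S: no H
  Total hydrogens = 20.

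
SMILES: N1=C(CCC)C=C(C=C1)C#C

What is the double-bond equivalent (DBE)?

6

Molecular formula from the SMILES: C10H11N.
DoU = (2C + 2 + N − H − X)/2 = (2·10 + 2 + 1 − 11 − 0)/2 = 12/2 = 6.
(Structurally: 1 ring(s) + 5 π bond(s) = 6.)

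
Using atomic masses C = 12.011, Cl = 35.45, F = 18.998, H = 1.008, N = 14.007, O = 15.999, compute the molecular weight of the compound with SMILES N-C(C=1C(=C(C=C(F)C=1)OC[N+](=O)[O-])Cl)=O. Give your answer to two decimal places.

248.59

Molecular formula: C8H6ClFN2O4.
M = 8×12.011 + 1×35.45 + 1×18.998 + 6×1.008 + 2×14.007 + 4×15.999 = 248.59 g/mol.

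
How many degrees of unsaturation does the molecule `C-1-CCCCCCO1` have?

Molecular formula from the SMILES: C7H14O.
DoU = (2C + 2 + N − H − X)/2 = (2·7 + 2 + 0 − 14 − 0)/2 = 2/2 = 1.
(Structurally: 1 ring(s) + 0 π bond(s) = 1.)

1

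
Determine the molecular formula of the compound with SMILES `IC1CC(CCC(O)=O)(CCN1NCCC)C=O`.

Heavy atoms from the SMILES: 12 C, 1 I, 2 N, 3 O.
Implicit hydrogens by atom environment:
  7 × C: 2 H each → 14
  2 × C: 1 H each → 2
  2 × C: no H
  2 × O: no H
  1 × C: 3 H
  1 × I: no H
  1 × N: 1 H
  1 × N: no H
  1 × O: 1 H
  Total hydrogens = 21.
Molecular formula: C12H21IN2O3

C12H21IN2O3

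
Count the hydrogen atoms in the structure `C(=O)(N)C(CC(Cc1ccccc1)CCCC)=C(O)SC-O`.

Hydrogens are implicit in SMILES; fill each atom to its normal valence:
  6 × C: 2 H each → 12
  5 × C (aromatic): 1 H each → 5
  3 × C: no H
  2 × O: 1 H each → 2
  1 × C: 3 H
  1 × C: 1 H
  1 × C (aromatic): no H
  1 × N: 2 H
  1 × O: no H
  1 × S: no H
  Total hydrogens = 25.

25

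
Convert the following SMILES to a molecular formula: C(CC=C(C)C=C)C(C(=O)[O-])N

C9H14NO2-

Heavy atoms from the SMILES: 9 C, 1 N, 2 O.
Implicit hydrogens by atom environment:
  3 × C: 2 H each → 6
  3 × C: 1 H each → 3
  2 × C: no H
  1 × C: 3 H
  1 × N: 2 H
  1 × O: no H
  1 × O (charge -1): no H
  Total hydrogens = 14.
Net charge -1.
Molecular formula: C9H14NO2-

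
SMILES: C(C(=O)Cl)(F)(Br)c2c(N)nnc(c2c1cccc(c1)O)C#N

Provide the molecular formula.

C13H7BrClFN4O2

Heavy atoms from the SMILES: 1 Br, 13 C, 1 Cl, 1 F, 4 N, 2 O.
Implicit hydrogens by atom environment:
  6 × C (aromatic): no H
  4 × C (aromatic): 1 H each → 4
  3 × C: no H
  2 × N (aromatic): no H
  1 × Br: no H
  1 × Cl: no H
  1 × F: no H
  1 × N: 2 H
  1 × N: no H
  1 × O: 1 H
  1 × O: no H
  Total hydrogens = 7.
Molecular formula: C13H7BrClFN4O2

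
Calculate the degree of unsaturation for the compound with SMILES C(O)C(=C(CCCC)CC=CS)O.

2

Molecular formula from the SMILES: C10H18O2S.
DoU = (2C + 2 + N − H − X)/2 = (2·10 + 2 + 0 − 18 − 0)/2 = 4/2 = 2.
(Structurally: 0 ring(s) + 2 π bond(s) = 2.)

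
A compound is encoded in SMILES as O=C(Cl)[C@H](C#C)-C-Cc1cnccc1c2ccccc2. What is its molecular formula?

C17H14ClNO

Heavy atoms from the SMILES: 17 C, 1 Cl, 1 N, 1 O.
Implicit hydrogens by atom environment:
  8 × C (aromatic): 1 H each → 8
  3 × C (aromatic): no H
  2 × C: 2 H each → 4
  2 × C: 1 H each → 2
  2 × C: no H
  1 × Cl: no H
  1 × N (aromatic): no H
  1 × O: no H
  Total hydrogens = 14.
Molecular formula: C17H14ClNO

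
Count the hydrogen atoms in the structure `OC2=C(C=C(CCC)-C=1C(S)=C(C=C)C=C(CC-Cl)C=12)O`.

19

Hydrogens are implicit in SMILES; fill each atom to its normal valence:
  8 × C (aromatic): no H
  5 × C: 2 H each → 10
  2 × C (aromatic): 1 H each → 2
  2 × O: 1 H each → 2
  1 × C: 3 H
  1 × C: 1 H
  1 × Cl: no H
  1 × S: 1 H
  Total hydrogens = 19.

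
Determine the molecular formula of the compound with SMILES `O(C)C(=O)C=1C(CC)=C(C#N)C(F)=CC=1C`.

C12H12FNO2

Heavy atoms from the SMILES: 12 C, 1 F, 1 N, 2 O.
Implicit hydrogens by atom environment:
  5 × C (aromatic): no H
  3 × C: 3 H each → 9
  2 × C: no H
  2 × O: no H
  1 × C: 2 H
  1 × C (aromatic): 1 H
  1 × F: no H
  1 × N: no H
  Total hydrogens = 12.
Molecular formula: C12H12FNO2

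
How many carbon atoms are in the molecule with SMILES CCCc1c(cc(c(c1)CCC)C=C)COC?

16

The symbol for carbon appears 16 times in the SMILES. Lowercase c denotes aromatic carbon and counts toward C.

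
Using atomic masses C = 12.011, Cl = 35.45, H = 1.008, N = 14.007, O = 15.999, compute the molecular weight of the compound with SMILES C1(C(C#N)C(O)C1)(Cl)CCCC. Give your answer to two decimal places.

Molecular formula: C9H14ClNO.
M = 9×12.011 + 1×35.45 + 14×1.008 + 1×14.007 + 1×15.999 = 187.67 g/mol.

187.67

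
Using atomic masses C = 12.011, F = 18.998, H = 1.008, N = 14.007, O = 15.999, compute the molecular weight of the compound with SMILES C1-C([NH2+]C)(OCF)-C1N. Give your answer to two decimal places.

135.16

Molecular formula: C5H12FN2O+.
M = 5×12.011 + 1×18.998 + 12×1.008 + 2×14.007 + 1×15.999 = 135.16 g/mol.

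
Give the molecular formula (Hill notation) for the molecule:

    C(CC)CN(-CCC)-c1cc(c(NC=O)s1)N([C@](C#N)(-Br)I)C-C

C16H24BrIN4OS

Heavy atoms from the SMILES: 1 Br, 16 C, 1 I, 4 N, 1 O, 1 S.
Implicit hydrogens by atom environment:
  6 × C: 2 H each → 12
  3 × C: 3 H each → 9
  3 × C (aromatic): no H
  3 × N: no H
  2 × C: no H
  1 × Br: no H
  1 × C (aromatic): 1 H
  1 × C: 1 H
  1 × I: no H
  1 × N: 1 H
  1 × O: no H
  1 × S (aromatic): no H
  Total hydrogens = 24.
Molecular formula: C16H24BrIN4OS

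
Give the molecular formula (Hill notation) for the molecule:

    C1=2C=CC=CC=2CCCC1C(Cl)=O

C11H11ClO

Heavy atoms from the SMILES: 11 C, 1 Cl, 1 O.
Implicit hydrogens by atom environment:
  4 × C (aromatic): 1 H each → 4
  3 × C: 2 H each → 6
  2 × C (aromatic): no H
  1 × C: 1 H
  1 × C: no H
  1 × Cl: no H
  1 × O: no H
  Total hydrogens = 11.
Molecular formula: C11H11ClO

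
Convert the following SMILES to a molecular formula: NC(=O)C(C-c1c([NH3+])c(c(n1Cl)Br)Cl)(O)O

C7H9BrCl2N3O3+

Heavy atoms from the SMILES: 1 Br, 7 C, 2 Cl, 3 N, 3 O.
Implicit hydrogens by atom environment:
  4 × C (aromatic): no H
  2 × C: no H
  2 × Cl: no H
  2 × O: 1 H each → 2
  1 × Br: no H
  1 × C: 2 H
  1 × N (charge +1): 3 H
  1 × N: 2 H
  1 × N (aromatic): no H
  1 × O: no H
  Total hydrogens = 9.
Net charge +1.
Molecular formula: C7H9BrCl2N3O3+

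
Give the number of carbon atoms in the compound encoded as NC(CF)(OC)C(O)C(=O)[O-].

The symbol for carbon appears 5 times in the SMILES.

5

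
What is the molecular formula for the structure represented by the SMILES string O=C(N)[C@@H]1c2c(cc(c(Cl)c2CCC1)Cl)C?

Heavy atoms from the SMILES: 12 C, 2 Cl, 1 N, 1 O.
Implicit hydrogens by atom environment:
  5 × C (aromatic): no H
  3 × C: 2 H each → 6
  2 × Cl: no H
  1 × C: 3 H
  1 × C (aromatic): 1 H
  1 × C: 1 H
  1 × C: no H
  1 × N: 2 H
  1 × O: no H
  Total hydrogens = 13.
Molecular formula: C12H13Cl2NO

C12H13Cl2NO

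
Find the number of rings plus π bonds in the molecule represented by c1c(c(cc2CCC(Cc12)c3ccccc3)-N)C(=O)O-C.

10

Molecular formula from the SMILES: C18H19NO2.
DoU = (2C + 2 + N − H − X)/2 = (2·18 + 2 + 1 − 19 − 0)/2 = 20/2 = 10.
(Structurally: 3 ring(s) + 7 π bond(s) = 10.)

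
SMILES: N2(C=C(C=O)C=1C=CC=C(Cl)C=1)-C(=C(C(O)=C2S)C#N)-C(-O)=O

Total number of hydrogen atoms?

9

Hydrogens are implicit in SMILES; fill each atom to its normal valence:
  6 × C (aromatic): no H
  4 × C (aromatic): 1 H each → 4
  3 × C: no H
  2 × C: 1 H each → 2
  2 × O: 1 H each → 2
  2 × O: no H
  1 × Cl: no H
  1 × N (aromatic): no H
  1 × N: no H
  1 × S: 1 H
  Total hydrogens = 9.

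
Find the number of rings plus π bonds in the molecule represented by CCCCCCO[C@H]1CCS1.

1

Molecular formula from the SMILES: C9H18OS.
DoU = (2C + 2 + N − H − X)/2 = (2·9 + 2 + 0 − 18 − 0)/2 = 2/2 = 1.
(Structurally: 1 ring(s) + 0 π bond(s) = 1.)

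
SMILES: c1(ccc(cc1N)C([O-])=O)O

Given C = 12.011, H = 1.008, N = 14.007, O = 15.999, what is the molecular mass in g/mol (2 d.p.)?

Molecular formula: C7H6NO3-.
M = 7×12.011 + 6×1.008 + 1×14.007 + 3×15.999 = 152.13 g/mol.

152.13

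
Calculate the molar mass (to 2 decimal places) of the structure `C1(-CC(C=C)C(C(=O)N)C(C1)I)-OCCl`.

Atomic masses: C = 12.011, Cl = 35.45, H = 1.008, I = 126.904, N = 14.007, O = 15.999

Molecular formula: C10H15ClINO2.
M = 10×12.011 + 1×35.45 + 15×1.008 + 1×126.904 + 1×14.007 + 2×15.999 = 343.59 g/mol.

343.59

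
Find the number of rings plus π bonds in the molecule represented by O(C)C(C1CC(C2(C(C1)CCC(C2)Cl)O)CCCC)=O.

3

Molecular formula from the SMILES: C16H27ClO3.
DoU = (2C + 2 + N − H − X)/2 = (2·16 + 2 + 0 − 27 − 1)/2 = 6/2 = 3.
(Structurally: 2 ring(s) + 1 π bond(s) = 3.)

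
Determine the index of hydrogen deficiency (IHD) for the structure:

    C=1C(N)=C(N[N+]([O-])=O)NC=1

4

Molecular formula from the SMILES: C4H6N4O2.
DoU = (2C + 2 + N − H − X)/2 = (2·4 + 2 + 4 − 6 − 0)/2 = 8/2 = 4.
(Structurally: 1 ring(s) + 3 π bond(s) = 4.)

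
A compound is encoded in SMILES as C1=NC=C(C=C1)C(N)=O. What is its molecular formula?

Heavy atoms from the SMILES: 6 C, 2 N, 1 O.
Implicit hydrogens by atom environment:
  4 × C (aromatic): 1 H each → 4
  1 × C (aromatic): no H
  1 × C: no H
  1 × N: 2 H
  1 × N (aromatic): no H
  1 × O: no H
  Total hydrogens = 6.
Molecular formula: C6H6N2O

C6H6N2O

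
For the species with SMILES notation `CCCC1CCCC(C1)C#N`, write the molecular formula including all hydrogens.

C10H17N

Heavy atoms from the SMILES: 10 C, 1 N.
Implicit hydrogens by atom environment:
  6 × C: 2 H each → 12
  2 × C: 1 H each → 2
  1 × C: 3 H
  1 × C: no H
  1 × N: no H
  Total hydrogens = 17.
Molecular formula: C10H17N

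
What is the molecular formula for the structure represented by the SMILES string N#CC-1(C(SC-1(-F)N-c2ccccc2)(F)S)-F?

C10H7F3N2S2

Heavy atoms from the SMILES: 10 C, 3 F, 2 N, 2 S.
Implicit hydrogens by atom environment:
  5 × C (aromatic): 1 H each → 5
  4 × C: no H
  3 × F: no H
  1 × C (aromatic): no H
  1 × N: 1 H
  1 × N: no H
  1 × S: 1 H
  1 × S: no H
  Total hydrogens = 7.
Molecular formula: C10H7F3N2S2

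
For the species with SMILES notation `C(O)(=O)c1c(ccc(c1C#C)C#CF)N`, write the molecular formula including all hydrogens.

C11H6FNO2

Heavy atoms from the SMILES: 11 C, 1 F, 1 N, 2 O.
Implicit hydrogens by atom environment:
  4 × C (aromatic): no H
  4 × C: no H
  2 × C (aromatic): 1 H each → 2
  1 × C: 1 H
  1 × F: no H
  1 × N: 2 H
  1 × O: 1 H
  1 × O: no H
  Total hydrogens = 6.
Molecular formula: C11H6FNO2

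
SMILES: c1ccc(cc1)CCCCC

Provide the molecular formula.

Heavy atoms from the SMILES: 11 C.
Implicit hydrogens by atom environment:
  5 × C (aromatic): 1 H each → 5
  4 × C: 2 H each → 8
  1 × C: 3 H
  1 × C (aromatic): no H
  Total hydrogens = 16.
Molecular formula: C11H16

C11H16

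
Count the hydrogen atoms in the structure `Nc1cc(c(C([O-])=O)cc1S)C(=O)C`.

Hydrogens are implicit in SMILES; fill each atom to its normal valence:
  4 × C (aromatic): no H
  2 × C (aromatic): 1 H each → 2
  2 × C: no H
  2 × O: no H
  1 × C: 3 H
  1 × N: 2 H
  1 × O (charge -1): no H
  1 × S: 1 H
  Total hydrogens = 8.

8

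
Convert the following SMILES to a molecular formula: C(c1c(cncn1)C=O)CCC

Heavy atoms from the SMILES: 9 C, 2 N, 1 O.
Implicit hydrogens by atom environment:
  3 × C: 2 H each → 6
  2 × C (aromatic): 1 H each → 2
  2 × C (aromatic): no H
  2 × N (aromatic): no H
  1 × C: 3 H
  1 × C: 1 H
  1 × O: no H
  Total hydrogens = 12.
Molecular formula: C9H12N2O

C9H12N2O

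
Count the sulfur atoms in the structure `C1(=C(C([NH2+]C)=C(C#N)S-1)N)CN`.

The symbol for sulfur appears 1 time in the SMILES.

1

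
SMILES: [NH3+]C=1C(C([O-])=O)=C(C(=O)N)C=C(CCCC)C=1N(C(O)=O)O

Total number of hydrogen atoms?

17

Hydrogens are implicit in SMILES; fill each atom to its normal valence:
  5 × C (aromatic): no H
  3 × C: 2 H each → 6
  3 × C: no H
  3 × O: no H
  2 × O: 1 H each → 2
  1 × C: 3 H
  1 × C (aromatic): 1 H
  1 × N (charge +1): 3 H
  1 × N: 2 H
  1 × N: no H
  1 × O (charge -1): no H
  Total hydrogens = 17.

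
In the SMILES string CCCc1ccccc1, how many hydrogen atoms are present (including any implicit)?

12

Hydrogens are implicit in SMILES; fill each atom to its normal valence:
  5 × C (aromatic): 1 H each → 5
  2 × C: 2 H each → 4
  1 × C: 3 H
  1 × C (aromatic): no H
  Total hydrogens = 12.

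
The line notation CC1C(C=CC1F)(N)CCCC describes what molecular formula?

C10H18FN

Heavy atoms from the SMILES: 10 C, 1 F, 1 N.
Implicit hydrogens by atom environment:
  4 × C: 1 H each → 4
  3 × C: 2 H each → 6
  2 × C: 3 H each → 6
  1 × C: no H
  1 × F: no H
  1 × N: 2 H
  Total hydrogens = 18.
Molecular formula: C10H18FN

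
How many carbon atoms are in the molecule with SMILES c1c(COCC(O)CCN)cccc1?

11

The symbol for carbon appears 11 times in the SMILES. Lowercase c denotes aromatic carbon and counts toward C.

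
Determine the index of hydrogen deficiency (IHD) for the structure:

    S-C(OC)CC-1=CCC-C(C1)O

Molecular formula from the SMILES: C9H16O2S.
DoU = (2C + 2 + N − H − X)/2 = (2·9 + 2 + 0 − 16 − 0)/2 = 4/2 = 2.
(Structurally: 1 ring(s) + 1 π bond(s) = 2.)

2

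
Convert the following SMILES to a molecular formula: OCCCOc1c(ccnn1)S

Heavy atoms from the SMILES: 7 C, 2 N, 2 O, 1 S.
Implicit hydrogens by atom environment:
  3 × C: 2 H each → 6
  2 × C (aromatic): 1 H each → 2
  2 × C (aromatic): no H
  2 × N (aromatic): no H
  1 × O: 1 H
  1 × O: no H
  1 × S: 1 H
  Total hydrogens = 10.
Molecular formula: C7H10N2O2S

C7H10N2O2S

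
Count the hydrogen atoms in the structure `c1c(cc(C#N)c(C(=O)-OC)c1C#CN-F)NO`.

Hydrogens are implicit in SMILES; fill each atom to its normal valence:
  4 × C (aromatic): no H
  4 × C: no H
  2 × C (aromatic): 1 H each → 2
  2 × N: 1 H each → 2
  2 × O: no H
  1 × C: 3 H
  1 × F: no H
  1 × N: no H
  1 × O: 1 H
  Total hydrogens = 8.

8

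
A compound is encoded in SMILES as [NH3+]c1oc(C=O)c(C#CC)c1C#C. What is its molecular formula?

C10H8NO2+

Heavy atoms from the SMILES: 10 C, 1 N, 2 O.
Implicit hydrogens by atom environment:
  4 × C (aromatic): no H
  3 × C: no H
  2 × C: 1 H each → 2
  1 × C: 3 H
  1 × N (charge +1): 3 H
  1 × O (aromatic): no H
  1 × O: no H
  Total hydrogens = 8.
Net charge +1.
Molecular formula: C10H8NO2+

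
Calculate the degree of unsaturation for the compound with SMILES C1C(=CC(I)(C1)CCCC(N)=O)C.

3

Molecular formula from the SMILES: C10H16INO.
DoU = (2C + 2 + N − H − X)/2 = (2·10 + 2 + 1 − 16 − 1)/2 = 6/2 = 3.
(Structurally: 1 ring(s) + 2 π bond(s) = 3.)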